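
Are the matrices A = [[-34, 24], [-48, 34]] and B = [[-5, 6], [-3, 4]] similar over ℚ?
No.

trace(A) = 0 but trace(B) = -1. The trace is a similarity invariant, so A and B are not similar.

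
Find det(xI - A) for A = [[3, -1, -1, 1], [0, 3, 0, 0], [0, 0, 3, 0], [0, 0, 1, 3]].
xI - A = [[x - 3, 1, 1, -1], [0, x - 3, 0, 0], [0, 0, x - 3, 0], [0, 0, -1, x - 3]].

Expanding det(xI - A) along the first row:
det(xI - A) = + (x - 3)·det([[x - 3, 0, 0], [0, x - 3, 0], [0, -1, x - 3]]) - (1)·det([[0, 0, 0], [0, x - 3, 0], [0, -1, x - 3]]) + (1)·det([[0, x - 3, 0], [0, 0, 0], [0, 0, x - 3]]) - (-1)·det([[0, x - 3, 0], [0, 0, x - 3], [0, 0, -1]]).

Evaluating gives χ_A(x) = x^4 - 12x^3 + 54x^2 - 108x + 81 = (x - 3)^4.

χ_A(x) = (x - 3)^4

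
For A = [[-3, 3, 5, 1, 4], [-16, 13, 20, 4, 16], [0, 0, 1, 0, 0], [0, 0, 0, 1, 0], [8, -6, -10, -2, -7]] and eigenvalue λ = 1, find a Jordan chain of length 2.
v_1 = [[0, -1, 0, 0, 1]]^T, v_2 = [[1, 4, 0, 0, -2]]^T

We seek v_1 ∈ ker((A - I)^2) \ ker(A - I), then set v_{i+1} = (A - I) v_i.

One such chain is v_1 = [[0, -1, 0, 0, 1]]^T, v_2 = [[1, 4, 0, 0, -2]]^T. Check: (A - I) v_2 = [[0, 0, 0, 0, 0]]^T = 0.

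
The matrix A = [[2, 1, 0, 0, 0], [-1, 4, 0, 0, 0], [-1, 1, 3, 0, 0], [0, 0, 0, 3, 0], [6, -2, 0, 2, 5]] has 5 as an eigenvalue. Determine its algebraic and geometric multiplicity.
algebraic multiplicity 1, geometric multiplicity 1

The characteristic polynomial is (x - 5)(x - 3)^4, so the factor x - 5 appears with exponent 1: the algebraic multiplicity is 1.

rank(A - 5I) = 4, so the eigenspace has dimension 5 - 4 = 1: the geometric multiplicity is 1.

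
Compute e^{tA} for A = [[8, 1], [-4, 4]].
e^{tA} = [[(2*t + 1)*e^{6*t}, t*e^{6*t}], [-4*t*e^{6*t}, (1 - 2*t)*e^{6*t}]]

A has Jordan form J = [[6, 1], [0, 6]] with A = PJP^{-1}, so e^{tA} = P e^{tJ} P^{-1}.

For a Jordan block J_k(λ), e^{tJ_k(λ)} = e^{λt} · (I + tN + t^2 N^2/2! + ... + t^{k-1} N^{k-1}/(k-1)!) where N is the nilpotent superdiagonal part.

Assembling the blocks and conjugating back gives the entries of e^{tA} as shown above.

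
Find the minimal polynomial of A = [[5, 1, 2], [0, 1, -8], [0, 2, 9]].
m_A(x) = (x - 5)^2

The characteristic polynomial factors as (x - 5)^3. The minimal polynomial is ∏(x - λ)^{k_λ} where k_λ is the size of the largest Jordan block at λ.

For λ = 5: rank(A - 5I) = 1, and the largest Jordan block has size 2 (the smallest k with rank((A - 5I)^k) = rank((A - 5I)^(k+1))).

So m_A(x) = (x - 5)^2.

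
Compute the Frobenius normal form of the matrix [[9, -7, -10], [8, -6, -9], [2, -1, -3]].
The invariant factors of A (the non-unit diagonal entries of the Smith normal form of xI - A over ℚ[x]) are x^3 + 4x + 1, each dividing the next. The characteristic polynomial is their product, x^3 + 4x + 1.

The rational canonical form is the block-diagonal matrix of companion matrices C(f_i):
R = [[0, 0, -1], [1, 0, -4], [0, 1, 0]].

Note the characteristic polynomial does not split into linear factors over ℚ, so A has no Jordan form over ℚ; the rational canonical form exists over any field.

R = [[0, 0, -1], [1, 0, -4], [0, 1, 0]]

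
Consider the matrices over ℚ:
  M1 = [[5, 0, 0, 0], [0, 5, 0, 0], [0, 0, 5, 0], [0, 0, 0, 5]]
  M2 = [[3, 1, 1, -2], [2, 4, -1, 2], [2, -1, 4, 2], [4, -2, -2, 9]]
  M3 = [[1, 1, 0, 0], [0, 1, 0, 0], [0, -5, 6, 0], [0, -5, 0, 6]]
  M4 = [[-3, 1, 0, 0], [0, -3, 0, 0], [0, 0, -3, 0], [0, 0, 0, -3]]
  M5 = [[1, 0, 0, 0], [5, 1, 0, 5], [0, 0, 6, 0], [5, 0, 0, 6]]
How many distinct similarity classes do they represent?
5 classes: {M1}, {M2}, {M3}, {M4}, {M5}

Characteristic polynomials: χ_{M1} = (x - 5)^4, χ_{M2} = (x - 5)^4, χ_{M3} = (x - 6)^2(x - 1)^2, χ_{M4} = (x + 3)^4, χ_{M5} = (x - 6)^2(x - 1)^2.

{M1}: invariant factors x - 5, x - 5, x - 5, x - 5.

{M2}: invariant factors x - 5, x - 5, (x - 5)^2.

{M3}: invariant factors x - 6, (x - 6)(x - 1)^2.

{M4}: invariant factors x + 3, x + 3, (x + 3)^2.

{M5}: invariant factors (x - 6)(x - 1), (x - 6)(x - 1).

Matrices are similar if and only if their invariant-factor lists agree; the partition into similarity classes is {M1}, {M2}, {M3}, {M4}, {M5}.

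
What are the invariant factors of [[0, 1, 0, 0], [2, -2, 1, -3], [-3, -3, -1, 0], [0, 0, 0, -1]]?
The Jordan structure of A has elementary divisors (x + 1)^3, (x + 1). Arranging the block sizes at each eigenvalue in decreasing order and taking row products gives the invariant factors.

Invariant factors (smallest first, each dividing the next): x + 1, (x + 1)^3.

Check: the last factor (x + 1)^3 is the minimal polynomial, and the product (x + 1)^4 is the characteristic polynomial.

x + 1, (x + 1)^3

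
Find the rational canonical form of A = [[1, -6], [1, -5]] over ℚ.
R = [[0, -1], [1, -4]]

The invariant factors of A (the non-unit diagonal entries of the Smith normal form of xI - A over ℚ[x]) are x^2 + 4x + 1, each dividing the next. The characteristic polynomial is their product, x^2 + 4x + 1.

The rational canonical form is the block-diagonal matrix of companion matrices C(f_i):
R = [[0, -1], [1, -4]].

Note the characteristic polynomial does not split into linear factors over ℚ, so A has no Jordan form over ℚ; the rational canonical form exists over any field.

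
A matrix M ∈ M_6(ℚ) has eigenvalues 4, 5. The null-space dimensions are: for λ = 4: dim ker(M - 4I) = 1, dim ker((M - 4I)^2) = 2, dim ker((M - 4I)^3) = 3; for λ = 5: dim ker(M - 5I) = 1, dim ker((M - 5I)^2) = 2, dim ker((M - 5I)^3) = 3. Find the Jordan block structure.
λ = 4: successive nullity increments [1, 1, 1] count blocks of size ≥ k; block sizes are [3].
λ = 5: successive nullity increments [1, 1, 1] count blocks of size ≥ k; block sizes are [3].

Jordan blocks: (4, 3), (5, 3)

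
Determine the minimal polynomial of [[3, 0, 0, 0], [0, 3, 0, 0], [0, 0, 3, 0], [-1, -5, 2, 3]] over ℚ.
The characteristic polynomial factors as (x - 3)^4. The minimal polynomial is ∏(x - λ)^{k_λ} where k_λ is the size of the largest Jordan block at λ.

For λ = 3: rank(A - 3I) = 1, and the largest Jordan block has size 2 (the smallest k with rank((A - 3I)^k) = rank((A - 3I)^(k+1))).

So m_A(x) = (x - 3)^2.

m_A(x) = (x - 3)^2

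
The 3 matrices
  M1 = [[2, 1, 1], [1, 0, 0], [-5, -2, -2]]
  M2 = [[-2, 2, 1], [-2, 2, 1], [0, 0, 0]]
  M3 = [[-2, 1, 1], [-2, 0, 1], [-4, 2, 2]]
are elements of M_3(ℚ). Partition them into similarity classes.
2 classes: {M1, M3}, {M2}

Characteristic polynomials: χ_{M1} = x^3, χ_{M2} = x^3, χ_{M3} = x^3.

{M1, M3}: invariant factors x^3.

{M2}: invariant factors x, x^2.

Matrices are similar if and only if their invariant-factor lists agree; the partition into similarity classes is {M1, M3}, {M2}.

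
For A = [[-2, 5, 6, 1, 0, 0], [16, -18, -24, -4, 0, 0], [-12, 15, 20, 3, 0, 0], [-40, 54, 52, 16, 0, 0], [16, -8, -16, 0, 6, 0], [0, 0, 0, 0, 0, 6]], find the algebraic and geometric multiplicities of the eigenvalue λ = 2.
algebraic multiplicity 2, geometric multiplicity 2

The characteristic polynomial is (x - 6)^4(x - 2)^2, so the factor x - 2 appears with exponent 2: the algebraic multiplicity is 2.

rank(A - 2I) = 4, so the eigenspace has dimension 6 - 4 = 2: the geometric multiplicity is 2.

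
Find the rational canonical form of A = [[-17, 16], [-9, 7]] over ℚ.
The invariant factors of A (the non-unit diagonal entries of the Smith normal form of xI - A over ℚ[x]) are (x + 5)^2, each dividing the next. The characteristic polynomial is their product, (x + 5)^2.

The rational canonical form is the block-diagonal matrix of companion matrices C(f_i):
R = [[0, -25], [1, -10]].

R = [[0, -25], [1, -10]]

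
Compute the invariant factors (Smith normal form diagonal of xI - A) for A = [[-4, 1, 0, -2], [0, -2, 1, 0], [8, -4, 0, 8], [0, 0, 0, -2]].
x + 2, (x + 2)^3

The Jordan structure of A has elementary divisors (x + 2)^3, (x + 2). Arranging the block sizes at each eigenvalue in decreasing order and taking row products gives the invariant factors.

Invariant factors (smallest first, each dividing the next): x + 2, (x + 2)^3.

Check: the last factor (x + 2)^3 is the minimal polynomial, and the product (x + 2)^4 is the characteristic polynomial.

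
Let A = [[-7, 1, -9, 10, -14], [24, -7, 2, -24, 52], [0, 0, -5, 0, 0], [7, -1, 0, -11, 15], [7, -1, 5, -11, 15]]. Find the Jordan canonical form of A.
The characteristic polynomial is det(xI - A) = x^2(x + 5)^3, so the eigenvalues are -5 (algebraic multiplicity 3), 0 (algebraic multiplicity 2).

For λ = -5: rank(A + 5I) = 3, rank((A + 5I)^2) = 2. The eigenspace has dimension 5 - 3 = 2, so there are 2 Jordan blocks; the rank sequence gives block sizes [2, 1].

For λ = 0: rank(A) = 4, rank(A^2) = 3. The eigenspace has dimension 5 - 4 = 1, so there is 1 Jordan block; the rank sequence gives block sizes [2].

Assembling the blocks gives the Jordan form J above.

J = [[-5, 1, 0, 0, 0], [0, -5, 0, 0, 0], [0, 0, -5, 0, 0], [0, 0, 0, 0, 1], [0, 0, 0, 0, 0]]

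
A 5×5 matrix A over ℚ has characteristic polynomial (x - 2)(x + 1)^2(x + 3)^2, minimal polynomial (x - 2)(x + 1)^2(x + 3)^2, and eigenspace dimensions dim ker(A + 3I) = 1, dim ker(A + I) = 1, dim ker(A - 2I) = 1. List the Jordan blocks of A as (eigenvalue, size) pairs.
Jordan blocks: (-3, 2), (-1, 2), (2, 1)

λ = -3: algebraic multiplicity 2 (exponent in χ_A), largest block size 2 (exponent in m_A), 1 block (geometric multiplicity). This forces block sizes [2].
λ = -1: algebraic multiplicity 2 (exponent in χ_A), largest block size 2 (exponent in m_A), 1 block (geometric multiplicity). This forces block sizes [2].
λ = 2: algebraic multiplicity 1 (exponent in χ_A), largest block size 1 (exponent in m_A), 1 block (geometric multiplicity). This forces block sizes [1].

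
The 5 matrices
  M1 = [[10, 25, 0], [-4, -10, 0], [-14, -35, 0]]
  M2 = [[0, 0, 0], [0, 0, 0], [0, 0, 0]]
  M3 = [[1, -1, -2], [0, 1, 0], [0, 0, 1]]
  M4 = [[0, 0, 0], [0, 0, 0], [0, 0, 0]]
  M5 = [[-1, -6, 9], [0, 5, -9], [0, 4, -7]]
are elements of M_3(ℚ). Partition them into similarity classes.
Characteristic polynomials: χ_{M1} = x^3, χ_{M2} = x^3, χ_{M3} = (x - 1)^3, χ_{M4} = x^3, χ_{M5} = (x + 1)^3.

{M1}: invariant factors x, x^2.

{M2, M4}: invariant factors x, x, x.

{M3}: invariant factors x - 1, (x - 1)^2.

{M5}: invariant factors x + 1, (x + 1)^2.

Matrices are similar if and only if their invariant-factor lists agree; the partition into similarity classes is {M1}, {M2, M4}, {M3}, {M5}.

4 classes: {M1}, {M2, M4}, {M3}, {M5}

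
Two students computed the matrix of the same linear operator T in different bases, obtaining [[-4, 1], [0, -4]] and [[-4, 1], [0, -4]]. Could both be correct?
Yes.

Two matrices over a field are similar if and only if they have the same invariant factors.

Both A and B have characteristic polynomial (x + 4)^2 and minimal polynomial (x + 4)^2. Computing further, both have invariant factors (x + 4)^2. Hence A and B are similar.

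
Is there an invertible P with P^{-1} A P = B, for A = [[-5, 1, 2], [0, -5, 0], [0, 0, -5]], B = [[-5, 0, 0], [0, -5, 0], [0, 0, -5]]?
No.

Both have characteristic polynomial (x + 5)^3, but the minimal polynomial of A is (x + 5)^2 while the minimal polynomial of B is x + 5. The minimal polynomial is a similarity invariant, so A and B are not similar.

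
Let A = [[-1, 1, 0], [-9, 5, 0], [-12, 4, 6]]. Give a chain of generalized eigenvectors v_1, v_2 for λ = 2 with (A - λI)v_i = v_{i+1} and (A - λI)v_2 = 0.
We seek v_1 ∈ ker((A - 2I)^2) \ ker(A - 2I), then set v_{i+1} = (A - 2I) v_i.

One such chain is v_1 = [[0, 1, -1]]^T, v_2 = [[1, 3, 0]]^T. Check: (A - 2I) v_2 = [[0, 0, 0]]^T = 0.

v_1 = [[0, 1, -1]]^T, v_2 = [[1, 3, 0]]^T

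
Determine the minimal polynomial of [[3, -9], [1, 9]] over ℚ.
m_A(x) = (x - 6)^2

The characteristic polynomial factors as (x - 6)^2. The minimal polynomial is ∏(x - λ)^{k_λ} where k_λ is the size of the largest Jordan block at λ.

For λ = 6: rank(A - 6I) = 1, and the largest Jordan block has size 2 (the smallest k with rank((A - 6I)^k) = rank((A - 6I)^(k+1))).

So m_A(x) = (x - 6)^2.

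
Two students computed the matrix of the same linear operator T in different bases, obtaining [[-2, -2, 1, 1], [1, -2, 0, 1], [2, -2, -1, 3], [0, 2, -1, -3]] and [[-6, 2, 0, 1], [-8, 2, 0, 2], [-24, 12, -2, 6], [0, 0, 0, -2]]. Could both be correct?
Both have characteristic polynomial (x + 2)^4 and minimal polynomial (x + 2)^2. But rank(A + 2I) = 2 for A while rank(B + 2I) = 1 for B, so the number of Jordan blocks at λ = -2 differs. A and B are not similar.

No.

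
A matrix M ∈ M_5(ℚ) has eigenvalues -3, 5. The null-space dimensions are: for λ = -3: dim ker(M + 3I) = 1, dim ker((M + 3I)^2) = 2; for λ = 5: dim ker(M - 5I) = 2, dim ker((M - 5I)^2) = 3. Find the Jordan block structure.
λ = -3: successive nullity increments [1, 1] count blocks of size ≥ k; block sizes are [2].
λ = 5: successive nullity increments [2, 1] count blocks of size ≥ k; block sizes are [2, 1].

Jordan blocks: (-3, 2), (5, 2), (5, 1)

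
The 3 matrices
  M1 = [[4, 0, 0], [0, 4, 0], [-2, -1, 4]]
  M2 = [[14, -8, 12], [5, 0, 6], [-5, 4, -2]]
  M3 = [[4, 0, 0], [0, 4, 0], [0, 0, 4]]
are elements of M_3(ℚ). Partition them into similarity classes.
2 classes: {M1, M2}, {M3}

Characteristic polynomials: χ_{M1} = (x - 4)^3, χ_{M2} = (x - 4)^3, χ_{M3} = (x - 4)^3.

{M1, M2}: invariant factors x - 4, (x - 4)^2.

{M3}: invariant factors x - 4, x - 4, x - 4.

Matrices are similar if and only if their invariant-factor lists agree; the partition into similarity classes is {M1, M2}, {M3}.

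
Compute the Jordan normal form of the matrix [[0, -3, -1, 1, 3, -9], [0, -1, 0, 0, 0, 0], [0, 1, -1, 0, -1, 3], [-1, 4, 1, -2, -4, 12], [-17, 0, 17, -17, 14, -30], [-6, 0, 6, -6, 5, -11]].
J = [[-1, 1, 0, 0, 0, 0], [0, -1, 1, 0, 0, 0], [0, 0, -1, 0, 0, 0], [0, 0, 0, -1, 0, 0], [0, 0, 0, 0, -1, 0], [0, 0, 0, 0, 0, 4]]

The characteristic polynomial is det(xI - A) = (x - 4)(x + 1)^5, so the eigenvalues are -1 (algebraic multiplicity 5), 4 (algebraic multiplicity 1).

For λ = -1: rank(A + I) = 3, rank((A + I)^2) = 2, rank((A + I)^3) = 1. The eigenspace has dimension 6 - 3 = 3, so there are 3 Jordan blocks; the rank sequence gives block sizes [3, 1, 1].

For λ = 4: algebraic multiplicity 1 gives one 1×1 block.

Assembling the blocks gives the Jordan form J above.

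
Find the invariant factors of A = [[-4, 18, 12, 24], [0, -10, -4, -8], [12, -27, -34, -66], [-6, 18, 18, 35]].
x + 4, (x + 1)(x + 4)^2

The Jordan structure of A has elementary divisors (x + 4)^2, (x + 4), (x + 1). Arranging the block sizes at each eigenvalue in decreasing order and taking row products gives the invariant factors.

Invariant factors (smallest first, each dividing the next): x + 4, (x + 1)(x + 4)^2.

Check: the last factor (x + 1)(x + 4)^2 is the minimal polynomial, and the product (x + 1)(x + 4)^3 is the characteristic polynomial.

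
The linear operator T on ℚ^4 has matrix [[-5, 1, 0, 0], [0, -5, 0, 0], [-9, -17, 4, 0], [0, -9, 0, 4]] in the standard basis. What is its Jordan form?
The characteristic polynomial is det(xI - A) = (x - 4)^2(x + 5)^2, so the eigenvalues are -5 (algebraic multiplicity 2), 4 (algebraic multiplicity 2).

For λ = -5: rank(A + 5I) = 3, rank((A + 5I)^2) = 2. The eigenspace has dimension 4 - 3 = 1, so there is 1 Jordan block; the rank sequence gives block sizes [2].

For λ = 4: rank(A - 4I) = 2. The eigenspace has dimension 4 - 2 = 2, so there are 2 Jordan blocks; the rank sequence gives block sizes [1, 1].

Assembling the blocks gives the Jordan form J above.

J = [[-5, 1, 0, 0], [0, -5, 0, 0], [0, 0, 4, 0], [0, 0, 0, 4]]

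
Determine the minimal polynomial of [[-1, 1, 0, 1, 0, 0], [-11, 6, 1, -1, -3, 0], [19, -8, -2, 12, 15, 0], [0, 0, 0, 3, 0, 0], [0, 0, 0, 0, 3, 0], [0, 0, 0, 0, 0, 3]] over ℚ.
m_A(x) = (x - 3)(x - 1)^3

The characteristic polynomial factors as (x - 3)^3(x - 1)^3. The minimal polynomial is ∏(x - λ)^{k_λ} where k_λ is the size of the largest Jordan block at λ.

For λ = 1: rank(A - I) = 5, and the largest Jordan block has size 3 (the smallest k with rank((A - I)^k) = rank((A - I)^(k+1))).
For λ = 3: rank(A - 3I) = 3, and the largest Jordan block has size 1 (the smallest k with rank((A - 3I)^k) = rank((A - 3I)^(k+1))).

So m_A(x) = (x - 3)(x - 1)^3.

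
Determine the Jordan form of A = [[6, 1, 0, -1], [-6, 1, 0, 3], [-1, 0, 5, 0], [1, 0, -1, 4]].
J = [[4, 1, 0, 0], [0, 4, 1, 0], [0, 0, 4, 0], [0, 0, 0, 4]]

The characteristic polynomial is det(xI - A) = (x - 4)^4, so the eigenvalues are 4 (algebraic multiplicity 4).

For λ = 4: rank(A - 4I) = 2, rank((A - 4I)^2) = 1, rank((A - 4I)^3) = 0. The eigenspace has dimension 4 - 2 = 2, so there are 2 Jordan blocks; the rank sequence gives block sizes [3, 1].

Assembling the blocks gives the Jordan form J above.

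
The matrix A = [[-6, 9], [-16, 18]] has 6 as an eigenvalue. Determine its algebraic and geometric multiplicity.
algebraic multiplicity 2, geometric multiplicity 1

The characteristic polynomial is (x - 6)^2, so the factor x - 6 appears with exponent 2: the algebraic multiplicity is 2.

rank(A - 6I) = 1, so the eigenspace has dimension 2 - 1 = 1: the geometric multiplicity is 1.

Since 1 < 2, A is not diagonalizable.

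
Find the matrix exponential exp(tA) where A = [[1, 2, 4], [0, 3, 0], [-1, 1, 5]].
A has Jordan form J = [[3, 1, 0], [0, 3, 0], [0, 0, 3]] with A = PJP^{-1}, so e^{tA} = P e^{tJ} P^{-1}.

For a Jordan block J_k(λ), e^{tJ_k(λ)} = e^{λt} · (I + tN + t^2 N^2/2! + ... + t^{k-1} N^{k-1}/(k-1)!) where N is the nilpotent superdiagonal part.

Assembling the blocks and conjugating back gives the entries of e^{tA} as shown above.

e^{tA} = [[(1 - 2*t)*e^{3*t}, 2*t*e^{3*t}, 4*t*e^{3*t}], [0, e^{3*t}, 0], [-t*e^{3*t}, t*e^{3*t}, (2*t + 1)*e^{3*t}]]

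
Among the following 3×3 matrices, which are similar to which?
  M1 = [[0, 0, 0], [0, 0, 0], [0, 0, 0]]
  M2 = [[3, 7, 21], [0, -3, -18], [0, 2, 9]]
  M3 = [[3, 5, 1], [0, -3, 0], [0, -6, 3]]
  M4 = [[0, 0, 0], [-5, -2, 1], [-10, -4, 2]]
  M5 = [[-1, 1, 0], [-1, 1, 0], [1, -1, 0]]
4 classes: {M1}, {M2}, {M3}, {M4, M5}

Characteristic polynomials: χ_{M1} = x^3, χ_{M2} = (x - 3)^3, χ_{M3} = (x - 3)^2(x + 3), χ_{M4} = x^3, χ_{M5} = x^3.

{M1}: invariant factors x, x, x.

{M2}: invariant factors x - 3, (x - 3)^2.

{M3}: invariant factors (x - 3)^2(x + 3).

{M4, M5}: invariant factors x, x^2.

Matrices are similar if and only if their invariant-factor lists agree; the partition into similarity classes is {M1}, {M2}, {M3}, {M4, M5}.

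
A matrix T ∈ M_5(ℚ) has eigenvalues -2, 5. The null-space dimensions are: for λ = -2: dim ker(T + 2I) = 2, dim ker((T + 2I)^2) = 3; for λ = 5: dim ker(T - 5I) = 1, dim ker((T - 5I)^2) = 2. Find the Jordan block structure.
λ = -2: successive nullity increments [2, 1] count blocks of size ≥ k; block sizes are [2, 1].
λ = 5: successive nullity increments [1, 1] count blocks of size ≥ k; block sizes are [2].

Jordan blocks: (-2, 2), (-2, 1), (5, 2)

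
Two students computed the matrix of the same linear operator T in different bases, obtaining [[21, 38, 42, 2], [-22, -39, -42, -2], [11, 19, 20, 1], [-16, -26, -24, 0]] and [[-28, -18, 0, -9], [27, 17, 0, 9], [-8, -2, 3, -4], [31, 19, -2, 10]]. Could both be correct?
Two matrices over a field are similar if and only if they have the same invariant factors.

Both A and B have characteristic polynomial (x - 2)^2(x + 1)^2 and minimal polynomial (x - 2)^2(x + 1). Computing further, both have invariant factors x + 1, (x - 2)^2(x + 1). Hence A and B are similar.

Yes.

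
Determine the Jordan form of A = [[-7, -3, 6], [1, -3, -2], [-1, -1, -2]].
The characteristic polynomial is det(xI - A) = (x + 4)^3, so the eigenvalues are -4 (algebraic multiplicity 3).

For λ = -4: rank(A + 4I) = 1, rank((A + 4I)^2) = 0. The eigenspace has dimension 3 - 1 = 2, so there are 2 Jordan blocks; the rank sequence gives block sizes [2, 1].

Assembling the blocks gives the Jordan form J above.

J = [[-4, 1, 0], [0, -4, 0], [0, 0, -4]]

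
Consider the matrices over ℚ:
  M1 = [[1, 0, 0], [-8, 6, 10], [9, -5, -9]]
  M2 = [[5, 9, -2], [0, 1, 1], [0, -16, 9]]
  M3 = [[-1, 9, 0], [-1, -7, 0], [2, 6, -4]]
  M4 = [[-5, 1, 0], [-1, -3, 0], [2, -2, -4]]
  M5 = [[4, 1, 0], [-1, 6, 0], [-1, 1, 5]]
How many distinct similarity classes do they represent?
4 classes: {M1}, {M2}, {M3, M4}, {M5}

Characteristic polynomials: χ_{M1} = (x - 1)^2(x + 4), χ_{M2} = (x - 5)^3, χ_{M3} = (x + 4)^3, χ_{M4} = (x + 4)^3, χ_{M5} = (x - 5)^3.

{M1}: invariant factors (x - 1)^2(x + 4).

{M2}: invariant factors (x - 5)^3.

{M3, M4}: invariant factors x + 4, (x + 4)^2.

{M5}: invariant factors x - 5, (x - 5)^2.

Matrices are similar if and only if their invariant-factor lists agree; the partition into similarity classes is {M1}, {M2}, {M3, M4}, {M5}.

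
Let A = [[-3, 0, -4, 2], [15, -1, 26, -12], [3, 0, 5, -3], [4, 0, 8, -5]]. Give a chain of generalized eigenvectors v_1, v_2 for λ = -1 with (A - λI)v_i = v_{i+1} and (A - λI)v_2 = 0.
v_1 = [[-1, 8, 2, 3]]^T, v_2 = [[0, 1, 0, 0]]^T

We seek v_1 ∈ ker((A + I)^2) \ ker(A + I), then set v_{i+1} = (A + I) v_i.

One such chain is v_1 = [[-1, 8, 2, 3]]^T, v_2 = [[0, 1, 0, 0]]^T. Check: (A + I) v_2 = [[0, 0, 0, 0]]^T = 0.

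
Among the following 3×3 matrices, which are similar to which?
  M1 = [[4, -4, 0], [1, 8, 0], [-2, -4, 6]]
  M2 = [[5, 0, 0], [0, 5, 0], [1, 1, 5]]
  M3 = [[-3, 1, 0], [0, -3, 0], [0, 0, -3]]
3 classes: {M1}, {M2}, {M3}

Characteristic polynomials: χ_{M1} = (x - 6)^3, χ_{M2} = (x - 5)^3, χ_{M3} = (x + 3)^3.

{M1}: invariant factors x - 6, (x - 6)^2.

{M2}: invariant factors x - 5, (x - 5)^2.

{M3}: invariant factors x + 3, (x + 3)^2.

Matrices are similar if and only if their invariant-factor lists agree; the partition into similarity classes is {M1}, {M2}, {M3}.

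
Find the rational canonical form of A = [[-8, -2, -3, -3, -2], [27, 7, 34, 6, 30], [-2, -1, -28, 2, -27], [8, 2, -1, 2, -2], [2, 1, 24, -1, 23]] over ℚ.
R = [[0, 0, 0, 0, -8], [1, 0, 0, 0, -20], [0, 1, 0, 0, -18], [0, 0, 1, 0, -9], [0, 0, 0, 1, -4]]

The invariant factors of A (the non-unit diagonal entries of the Smith normal form of xI - A over ℚ[x]) are (x + 1)^2(x + 2)(x^2 + 4), each dividing the next. The characteristic polynomial is their product, (x + 1)^2(x + 2)(x^2 + 4).

The rational canonical form is the block-diagonal matrix of companion matrices C(f_i):
R = [[0, 0, 0, 0, -8], [1, 0, 0, 0, -20], [0, 1, 0, 0, -18], [0, 0, 1, 0, -9], [0, 0, 0, 1, -4]].

Note the characteristic polynomial does not split into linear factors over ℚ, so A has no Jordan form over ℚ; the rational canonical form exists over any field.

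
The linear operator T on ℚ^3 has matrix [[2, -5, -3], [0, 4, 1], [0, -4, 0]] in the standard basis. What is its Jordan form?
J = [[2, 1, 0], [0, 2, 1], [0, 0, 2]]

The characteristic polynomial is det(xI - A) = (x - 2)^3, so the eigenvalues are 2 (algebraic multiplicity 3).

For λ = 2: rank(A - 2I) = 2, rank((A - 2I)^2) = 1, rank((A - 2I)^3) = 0. The eigenspace has dimension 3 - 2 = 1, so there is 1 Jordan block; the rank sequence gives block sizes [3].

Assembling the blocks gives the Jordan form J above.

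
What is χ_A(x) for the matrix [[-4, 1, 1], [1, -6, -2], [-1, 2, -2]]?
χ_A(x) = (x + 4)^3

xI - A = [[x + 4, -1, -1], [-1, x + 6, 2], [1, -2, x + 2]].

Expanding det(xI - A) along the first row:
det(xI - A) = + (x + 4)·det([[x + 6, 2], [-2, x + 2]]) - (-1)·det([[-1, 2], [1, x + 2]]) + (-1)·det([[-1, x + 6], [1, -2]]).

Evaluating gives χ_A(x) = x^3 + 12x^2 + 48x + 64 = (x + 4)^3.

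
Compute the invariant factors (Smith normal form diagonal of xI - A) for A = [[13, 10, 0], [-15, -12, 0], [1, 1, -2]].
The Jordan structure of A has elementary divisors (x + 2)^2, (x - 3). Arranging the block sizes at each eigenvalue in decreasing order and taking row products gives the invariant factors.

Invariant factors (smallest first, each dividing the next): (x - 3)(x + 2)^2.

Check: the last factor (x - 3)(x + 2)^2 is the minimal polynomial, and the product (x - 3)(x + 2)^2 is the characteristic polynomial.

(x - 3)(x + 2)^2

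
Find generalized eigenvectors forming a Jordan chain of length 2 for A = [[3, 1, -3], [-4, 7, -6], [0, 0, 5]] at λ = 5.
We seek v_1 ∈ ker((A - 5I)^2) \ ker(A - 5I), then set v_{i+1} = (A - 5I) v_i.

One such chain is v_1 = [[0, 1, 0]]^T, v_2 = [[1, 2, 0]]^T. Check: (A - 5I) v_2 = [[0, 0, 0]]^T = 0.

v_1 = [[0, 1, 0]]^T, v_2 = [[1, 2, 0]]^T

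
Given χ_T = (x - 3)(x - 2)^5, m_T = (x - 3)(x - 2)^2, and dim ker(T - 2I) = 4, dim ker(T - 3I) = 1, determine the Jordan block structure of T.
λ = 2: algebraic multiplicity 5 (exponent in χ_T), largest block size 2 (exponent in m_T), 4 blocks (geometric multiplicity). These force block sizes [2, 1, 1, 1].
λ = 3: algebraic multiplicity 1 (exponent in χ_T), largest block size 1 (exponent in m_T), 1 block (geometric multiplicity). This forces block sizes [1].

Jordan blocks: (2, 2), (2, 1), (2, 1), (2, 1), (3, 1)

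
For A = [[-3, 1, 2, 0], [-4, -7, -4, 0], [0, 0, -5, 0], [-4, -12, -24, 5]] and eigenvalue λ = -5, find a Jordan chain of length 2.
We seek v_1 ∈ ker((A + 5I)^2) \ ker(A + 5I), then set v_{i+1} = (A + 5I) v_i.

One such chain is v_1 = [[0, -5, 3, 1]]^T, v_2 = [[1, -2, 0, -2]]^T. Check: (A + 5I) v_2 = [[0, 0, 0, 0]]^T = 0.

v_1 = [[0, -5, 3, 1]]^T, v_2 = [[1, -2, 0, -2]]^T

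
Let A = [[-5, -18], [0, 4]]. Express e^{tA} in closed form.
e^{tA} = [[e^{-5*t}, 2*(1 - e^{9*t})*e^{-5*t}], [0, e^{4*t}]]

A has Jordan form J = [[-5, 0], [0, 4]] with A = PJP^{-1}, so e^{tA} = P e^{tJ} P^{-1}.

For a Jordan block J_k(λ), e^{tJ_k(λ)} = e^{λt} · (I + tN + t^2 N^2/2! + ... + t^{k-1} N^{k-1}/(k-1)!) where N is the nilpotent superdiagonal part.

Assembling the blocks and conjugating back gives the entries of e^{tA} as shown above.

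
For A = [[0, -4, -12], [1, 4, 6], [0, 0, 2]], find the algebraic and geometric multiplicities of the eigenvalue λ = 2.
The characteristic polynomial is (x - 2)^3, so the factor x - 2 appears with exponent 3: the algebraic multiplicity is 3.

rank(A - 2I) = 1, so the eigenspace has dimension 3 - 1 = 2: the geometric multiplicity is 2.

Since 2 < 3, A is not diagonalizable.

algebraic multiplicity 3, geometric multiplicity 2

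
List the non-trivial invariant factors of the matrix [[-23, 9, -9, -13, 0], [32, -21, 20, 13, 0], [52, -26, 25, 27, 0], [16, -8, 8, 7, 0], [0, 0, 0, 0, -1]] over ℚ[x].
The Jordan structure of A has elementary divisors (x + 5)^2, (x + 1)^2, (x + 1). Arranging the block sizes at each eigenvalue in decreasing order and taking row products gives the invariant factors.

Invariant factors (smallest first, each dividing the next): x + 1, (x + 1)^2(x + 5)^2.

Check: the last factor (x + 1)^2(x + 5)^2 is the minimal polynomial, and the product (x + 1)^3(x + 5)^2 is the characteristic polynomial.

x + 1, (x + 1)^2(x + 5)^2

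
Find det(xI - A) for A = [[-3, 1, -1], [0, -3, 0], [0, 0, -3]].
xI - A = [[x + 3, -1, 1], [0, x + 3, 0], [0, 0, x + 3]].

Expanding det(xI - A) along the first row:
det(xI - A) = + (x + 3)·det([[x + 3, 0], [0, x + 3]]) - (-1)·det([[0, 0], [0, x + 3]]) + (1)·det([[0, x + 3], [0, 0]]).

Evaluating gives χ_A(x) = x^3 + 9x^2 + 27x + 27 = (x + 3)^3.

χ_A(x) = (x + 3)^3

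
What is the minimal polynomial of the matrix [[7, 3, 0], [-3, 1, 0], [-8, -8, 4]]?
m_A(x) = (x - 4)^2

The characteristic polynomial factors as (x - 4)^3. The minimal polynomial is ∏(x - λ)^{k_λ} where k_λ is the size of the largest Jordan block at λ.

For λ = 4: rank(A - 4I) = 1, and the largest Jordan block has size 2 (the smallest k with rank((A - 4I)^k) = rank((A - 4I)^(k+1))).

So m_A(x) = (x - 4)^2.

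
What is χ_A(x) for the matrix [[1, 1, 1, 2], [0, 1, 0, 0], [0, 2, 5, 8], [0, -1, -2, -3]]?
xI - A = [[x - 1, -1, -1, -2], [0, x - 1, 0, 0], [0, -2, x - 5, -8], [0, 1, 2, x + 3]].

Expanding det(xI - A) along the first row:
det(xI - A) = + (x - 1)·det([[x - 1, 0, 0], [-2, x - 5, -8], [1, 2, x + 3]]) - (-1)·det([[0, 0, 0], [0, x - 5, -8], [0, 2, x + 3]]) + (-1)·det([[0, x - 1, 0], [0, -2, -8], [0, 1, x + 3]]) - (-2)·det([[0, x - 1, 0], [0, -2, x - 5], [0, 1, 2]]).

Evaluating gives χ_A(x) = x^4 - 4x^3 + 6x^2 - 4x + 1 = (x - 1)^4.

χ_A(x) = (x - 1)^4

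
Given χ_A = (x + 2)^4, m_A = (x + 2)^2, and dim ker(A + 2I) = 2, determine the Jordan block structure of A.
λ = -2: algebraic multiplicity 4 (exponent in χ_A), largest block size 2 (exponent in m_A), 2 blocks (geometric multiplicity). These force block sizes [2, 2].

Jordan blocks: (-2, 2), (-2, 2)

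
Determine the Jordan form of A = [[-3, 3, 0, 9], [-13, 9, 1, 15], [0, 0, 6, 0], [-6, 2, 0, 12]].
J = [[6, 1, 0, 0], [0, 6, 1, 0], [0, 0, 6, 0], [0, 0, 0, 6]]

The characteristic polynomial is det(xI - A) = (x - 6)^4, so the eigenvalues are 6 (algebraic multiplicity 4).

For λ = 6: rank(A - 6I) = 2, rank((A - 6I)^2) = 1, rank((A - 6I)^3) = 0. The eigenspace has dimension 4 - 2 = 2, so there are 2 Jordan blocks; the rank sequence gives block sizes [3, 1].

Assembling the blocks gives the Jordan form J above.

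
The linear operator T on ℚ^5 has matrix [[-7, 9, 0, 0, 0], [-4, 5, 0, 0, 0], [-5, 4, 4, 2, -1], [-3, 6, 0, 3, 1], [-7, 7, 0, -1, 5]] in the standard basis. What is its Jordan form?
J = [[-1, 1, 0, 0, 0], [0, -1, 0, 0, 0], [0, 0, 4, 1, 0], [0, 0, 0, 4, 1], [0, 0, 0, 0, 4]]

The characteristic polynomial is det(xI - A) = (x - 4)^3(x + 1)^2, so the eigenvalues are -1 (algebraic multiplicity 2), 4 (algebraic multiplicity 3).

For λ = -1: rank(A + I) = 4, rank((A + I)^2) = 3. The eigenspace has dimension 5 - 4 = 1, so there is 1 Jordan block; the rank sequence gives block sizes [2].

For λ = 4: rank(A - 4I) = 4, rank((A - 4I)^2) = 3, rank((A - 4I)^3) = 2. The eigenspace has dimension 5 - 4 = 1, so there is 1 Jordan block; the rank sequence gives block sizes [3].

Assembling the blocks gives the Jordan form J above.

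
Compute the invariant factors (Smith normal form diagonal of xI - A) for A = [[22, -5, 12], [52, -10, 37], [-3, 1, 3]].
(x - 5)^3

The Jordan structure of A has elementary divisors (x - 5)^3. Arranging the block sizes at each eigenvalue in decreasing order and taking row products gives the invariant factors.

Invariant factors (smallest first, each dividing the next): (x - 5)^3.

Check: the last factor (x - 5)^3 is the minimal polynomial, and the product (x - 5)^3 is the characteristic polynomial.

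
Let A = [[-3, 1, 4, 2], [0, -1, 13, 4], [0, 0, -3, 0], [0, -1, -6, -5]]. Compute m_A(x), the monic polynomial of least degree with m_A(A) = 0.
m_A(x) = (x + 3)^3

The characteristic polynomial factors as (x + 3)^4. The minimal polynomial is ∏(x - λ)^{k_λ} where k_λ is the size of the largest Jordan block at λ.

For λ = -3: rank(A + 3I) = 2, and the largest Jordan block has size 3 (the smallest k with rank((A + 3I)^k) = rank((A + 3I)^(k+1))).

So m_A(x) = (x + 3)^3.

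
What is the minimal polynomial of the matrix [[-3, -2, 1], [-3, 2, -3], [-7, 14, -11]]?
The characteristic polynomial factors as (x + 4)^3. The minimal polynomial is ∏(x - λ)^{k_λ} where k_λ is the size of the largest Jordan block at λ.

For λ = -4: rank(A + 4I) = 1, and the largest Jordan block has size 2 (the smallest k with rank((A + 4I)^k) = rank((A + 4I)^(k+1))).

So m_A(x) = (x + 4)^2.

m_A(x) = (x + 4)^2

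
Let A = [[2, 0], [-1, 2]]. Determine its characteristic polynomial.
χ_A(x) = (x - 2)^2

xI - A = [[x - 2, 0], [1, x - 2]].

Expanding det(xI - A) along the first row:
det(xI - A) = + (x - 2)·det([[x - 2]]) - (0)·det([[1]]).

Evaluating gives χ_A(x) = x^2 - 4x + 4 = (x - 2)^2.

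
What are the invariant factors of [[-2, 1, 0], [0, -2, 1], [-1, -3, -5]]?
(x + 3)^3

The Jordan structure of A has elementary divisors (x + 3)^3. Arranging the block sizes at each eigenvalue in decreasing order and taking row products gives the invariant factors.

Invariant factors (smallest first, each dividing the next): (x + 3)^3.

Check: the last factor (x + 3)^3 is the minimal polynomial, and the product (x + 3)^3 is the characteristic polynomial.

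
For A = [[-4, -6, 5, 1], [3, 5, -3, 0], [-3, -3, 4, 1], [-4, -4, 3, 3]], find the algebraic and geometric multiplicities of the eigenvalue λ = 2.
The characteristic polynomial is (x - 2)^4, so the factor x - 2 appears with exponent 4: the algebraic multiplicity is 4.

rank(A - 2I) = 2, so the eigenspace has dimension 4 - 2 = 2: the geometric multiplicity is 2.

Since 2 < 4, A is not diagonalizable.

algebraic multiplicity 4, geometric multiplicity 2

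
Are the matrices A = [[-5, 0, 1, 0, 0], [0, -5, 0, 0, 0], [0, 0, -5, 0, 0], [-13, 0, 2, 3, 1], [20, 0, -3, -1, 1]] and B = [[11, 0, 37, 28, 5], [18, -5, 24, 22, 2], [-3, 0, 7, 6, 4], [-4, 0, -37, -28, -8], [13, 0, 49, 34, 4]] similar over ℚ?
Yes.

Two matrices over a field are similar if and only if they have the same invariant factors.

Both A and B have characteristic polynomial (x - 2)^2(x + 5)^3 and minimal polynomial (x - 2)^2(x + 5)^2. Computing further, both have invariant factors x + 5, (x - 2)^2(x + 5)^2. Hence A and B are similar.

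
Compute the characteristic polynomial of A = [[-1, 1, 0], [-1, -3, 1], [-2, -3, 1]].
xI - A = [[x + 1, -1, 0], [1, x + 3, -1], [2, 3, x - 1]].

Expanding det(xI - A) along the first row:
det(xI - A) = + (x + 1)·det([[x + 3, -1], [3, x - 1]]) - (-1)·det([[1, -1], [2, x - 1]]) + (0)·det([[1, x + 3], [2, 3]]).

Evaluating gives χ_A(x) = x^3 + 3x^2 + 3x + 1 = (x + 1)^3.

χ_A(x) = (x + 1)^3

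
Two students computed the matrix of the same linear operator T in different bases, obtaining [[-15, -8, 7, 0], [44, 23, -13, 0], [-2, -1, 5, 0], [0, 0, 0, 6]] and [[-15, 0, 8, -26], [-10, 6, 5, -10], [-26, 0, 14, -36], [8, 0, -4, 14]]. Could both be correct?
Two matrices over a field are similar if and only if they have the same invariant factors.

Both A and B have characteristic polynomial (x - 6)^3(x - 1) and minimal polynomial (x - 6)^2(x - 1). Computing further, both have invariant factors x - 6, (x - 6)^2(x - 1). Hence A and B are similar.

Yes.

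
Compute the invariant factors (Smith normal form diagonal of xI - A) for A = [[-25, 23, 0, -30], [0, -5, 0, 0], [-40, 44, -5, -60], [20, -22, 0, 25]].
x + 5, (x - 5)(x + 5)^2

The Jordan structure of A has elementary divisors (x + 5)^2, (x + 5), (x - 5). Arranging the block sizes at each eigenvalue in decreasing order and taking row products gives the invariant factors.

Invariant factors (smallest first, each dividing the next): x + 5, (x - 5)(x + 5)^2.

Check: the last factor (x - 5)(x + 5)^2 is the minimal polynomial, and the product (x - 5)(x + 5)^3 is the characteristic polynomial.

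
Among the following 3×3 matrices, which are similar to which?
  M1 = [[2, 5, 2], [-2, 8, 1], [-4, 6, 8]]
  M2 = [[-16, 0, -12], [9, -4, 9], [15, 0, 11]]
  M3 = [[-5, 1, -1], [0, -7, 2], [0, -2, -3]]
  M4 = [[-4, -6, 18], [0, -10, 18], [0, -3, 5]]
3 classes: {M1}, {M2, M4}, {M3}

Characteristic polynomials: χ_{M1} = (x - 6)^3, χ_{M2} = (x + 1)(x + 4)^2, χ_{M3} = (x + 5)^3, χ_{M4} = (x + 1)(x + 4)^2.

{M1}: invariant factors (x - 6)^3.

{M2, M4}: invariant factors x + 4, (x + 1)(x + 4).

{M3}: invariant factors x + 5, (x + 5)^2.

Matrices are similar if and only if their invariant-factor lists agree; the partition into similarity classes is {M1}, {M2, M4}, {M3}.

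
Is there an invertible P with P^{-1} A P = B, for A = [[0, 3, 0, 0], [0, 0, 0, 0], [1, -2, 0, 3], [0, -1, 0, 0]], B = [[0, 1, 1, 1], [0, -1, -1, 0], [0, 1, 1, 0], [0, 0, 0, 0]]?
Yes.

Two matrices over a field are similar if and only if they have the same invariant factors.

Both A and B have characteristic polynomial x^4 and minimal polynomial x^2. Computing further, both have invariant factors x^2, x^2. Hence A and B are similar.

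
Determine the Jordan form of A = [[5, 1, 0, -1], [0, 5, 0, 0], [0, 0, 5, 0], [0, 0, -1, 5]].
The characteristic polynomial is det(xI - A) = (x - 5)^4, so the eigenvalues are 5 (algebraic multiplicity 4).

For λ = 5: rank(A - 5I) = 2, rank((A - 5I)^2) = 1, rank((A - 5I)^3) = 0. The eigenspace has dimension 4 - 2 = 2, so there are 2 Jordan blocks; the rank sequence gives block sizes [3, 1].

Assembling the blocks gives the Jordan form J above.

J = [[5, 1, 0, 0], [0, 5, 1, 0], [0, 0, 5, 0], [0, 0, 0, 5]]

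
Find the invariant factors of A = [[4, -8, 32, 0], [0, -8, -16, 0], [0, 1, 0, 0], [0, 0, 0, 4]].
The Jordan structure of A has elementary divisors (x + 4)^2, (x - 4), (x - 4). Arranging the block sizes at each eigenvalue in decreasing order and taking row products gives the invariant factors.

Invariant factors (smallest first, each dividing the next): x - 4, (x - 4)(x + 4)^2.

Check: the last factor (x - 4)(x + 4)^2 is the minimal polynomial, and the product (x - 4)^2(x + 4)^2 is the characteristic polynomial.

x - 4, (x - 4)(x + 4)^2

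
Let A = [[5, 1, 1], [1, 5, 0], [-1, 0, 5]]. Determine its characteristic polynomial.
xI - A = [[x - 5, -1, -1], [-1, x - 5, 0], [1, 0, x - 5]].

Expanding det(xI - A) along the first row:
det(xI - A) = + (x - 5)·det([[x - 5, 0], [0, x - 5]]) - (-1)·det([[-1, 0], [1, x - 5]]) + (-1)·det([[-1, x - 5], [1, 0]]).

Evaluating gives χ_A(x) = x^3 - 15x^2 + 75x - 125 = (x - 5)^3.

χ_A(x) = (x - 5)^3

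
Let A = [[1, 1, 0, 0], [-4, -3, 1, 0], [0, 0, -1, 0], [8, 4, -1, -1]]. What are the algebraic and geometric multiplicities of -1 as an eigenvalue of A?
The characteristic polynomial is (x + 1)^4, so the factor x + 1 appears with exponent 4: the algebraic multiplicity is 4.

rank(A + I) = 2, so the eigenspace has dimension 4 - 2 = 2: the geometric multiplicity is 2.

Since 2 < 4, A is not diagonalizable.

algebraic multiplicity 4, geometric multiplicity 2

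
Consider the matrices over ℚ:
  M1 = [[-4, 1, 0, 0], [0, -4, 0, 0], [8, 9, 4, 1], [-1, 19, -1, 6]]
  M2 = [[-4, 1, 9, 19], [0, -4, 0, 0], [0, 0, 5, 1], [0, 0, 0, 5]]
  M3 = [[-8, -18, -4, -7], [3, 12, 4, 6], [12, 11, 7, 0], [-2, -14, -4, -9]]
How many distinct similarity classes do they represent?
1 class: {M1, M2, M3}

Characteristic polynomials: χ_{M1} = (x - 5)^2(x + 4)^2, χ_{M2} = (x - 5)^2(x + 4)^2, χ_{M3} = (x - 5)^2(x + 4)^2.

{M1, M2, M3}: invariant factors (x - 5)^2(x + 4)^2.

Matrices are similar if and only if their invariant-factor lists agree; the partition into similarity classes is {M1, M2, M3}.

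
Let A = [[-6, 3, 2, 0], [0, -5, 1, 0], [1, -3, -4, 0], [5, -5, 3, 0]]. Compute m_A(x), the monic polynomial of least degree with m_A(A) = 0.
m_A(x) = x(x + 5)^3

The characteristic polynomial factors as x(x + 5)^3. The minimal polynomial is ∏(x - λ)^{k_λ} where k_λ is the size of the largest Jordan block at λ.

For λ = -5: rank(A + 5I) = 3, and the largest Jordan block has size 3 (the smallest k with rank((A + 5I)^k) = rank((A + 5I)^(k+1))).
For λ = 0: rank(A) = 3, and the largest Jordan block has size 1 (the smallest k with rank(A^k) = rank(A^(k+1))).

So m_A(x) = x(x + 5)^3.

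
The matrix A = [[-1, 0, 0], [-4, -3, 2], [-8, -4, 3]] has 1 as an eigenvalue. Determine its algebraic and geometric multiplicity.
algebraic multiplicity 1, geometric multiplicity 1

The characteristic polynomial is (x - 1)(x + 1)^2, so the factor x - 1 appears with exponent 1: the algebraic multiplicity is 1.

rank(A - I) = 2, so the eigenspace has dimension 3 - 2 = 1: the geometric multiplicity is 1.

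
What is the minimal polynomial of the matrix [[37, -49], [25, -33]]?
The characteristic polynomial factors as (x - 2)^2. The minimal polynomial is ∏(x - λ)^{k_λ} where k_λ is the size of the largest Jordan block at λ.

For λ = 2: rank(A - 2I) = 1, and the largest Jordan block has size 2 (the smallest k with rank((A - 2I)^k) = rank((A - 2I)^(k+1))).

So m_A(x) = (x - 2)^2.

m_A(x) = (x - 2)^2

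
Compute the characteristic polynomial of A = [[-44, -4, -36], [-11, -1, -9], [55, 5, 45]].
χ_A(x) = x^3

xI - A = [[x + 44, 4, 36], [11, x + 1, 9], [-55, -5, x - 45]].

Expanding det(xI - A) along the first row:
det(xI - A) = + (x + 44)·det([[x + 1, 9], [-5, x - 45]]) - (4)·det([[11, 9], [-55, x - 45]]) + (36)·det([[11, x + 1], [-55, -5]]).

Evaluating gives χ_A(x) = x^3.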